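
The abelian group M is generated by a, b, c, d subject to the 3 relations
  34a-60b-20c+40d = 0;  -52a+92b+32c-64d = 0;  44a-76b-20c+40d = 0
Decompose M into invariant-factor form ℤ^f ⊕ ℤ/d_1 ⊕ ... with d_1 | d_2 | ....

rank_ℚ(R)=3; free=4−3=1
SNF(R) diag = [2, 4, 4] → torsion [2, 4, 4]

Answer: M ≅ ℤ^1 ⊕ ℤ/2 ⊕ ℤ/4 ⊕ ℤ/4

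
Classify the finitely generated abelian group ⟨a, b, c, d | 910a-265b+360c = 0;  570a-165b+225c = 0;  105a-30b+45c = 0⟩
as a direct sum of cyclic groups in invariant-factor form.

Answer: M ≅ ℤ^1 ⊕ ℤ/5 ⊕ ℤ/15 ⊕ ℤ/45

Derivation:
rank_ℚ(R)=3; free=4−3=1
SNF(R) diag = [5, 15, 45] → torsion [5, 15, 45]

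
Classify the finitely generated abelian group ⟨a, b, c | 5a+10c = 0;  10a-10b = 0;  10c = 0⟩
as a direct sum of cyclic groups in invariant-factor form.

rank_ℚ(R)=3; free=3−3=0
SNF(R) diag = [5, 10, 10] → torsion [5, 10, 10]

Answer: M ≅ ℤ/5 ⊕ ℤ/10 ⊕ ℤ/10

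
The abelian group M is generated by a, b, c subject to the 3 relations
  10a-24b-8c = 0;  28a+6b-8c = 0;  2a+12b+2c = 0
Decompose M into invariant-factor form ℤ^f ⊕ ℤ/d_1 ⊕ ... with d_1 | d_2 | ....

Answer: M ≅ ℤ/2 ⊕ ℤ/6 ⊕ ℤ/18

Derivation:
rank_ℚ(R)=3; free=3−3=0
SNF(R) diag = [2, 6, 18] → torsion [2, 6, 18]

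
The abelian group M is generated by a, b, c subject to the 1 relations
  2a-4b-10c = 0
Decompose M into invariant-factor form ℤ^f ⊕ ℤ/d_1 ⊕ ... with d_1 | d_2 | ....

rank_ℚ(R)=1; free=3−1=2
SNF(R) diag = [2] → torsion [2]

Answer: M ≅ ℤ^2 ⊕ ℤ/2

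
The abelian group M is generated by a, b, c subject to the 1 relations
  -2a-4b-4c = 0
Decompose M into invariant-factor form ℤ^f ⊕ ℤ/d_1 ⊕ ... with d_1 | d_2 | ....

Answer: M ≅ ℤ^2 ⊕ ℤ/2

Derivation:
rank_ℚ(R)=1; free=3−1=2
SNF(R) diag = [2] → torsion [2]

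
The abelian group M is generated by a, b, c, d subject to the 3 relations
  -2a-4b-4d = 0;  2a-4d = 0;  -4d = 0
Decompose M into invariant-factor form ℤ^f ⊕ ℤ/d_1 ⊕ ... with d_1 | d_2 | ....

Answer: M ≅ ℤ^1 ⊕ ℤ/2 ⊕ ℤ/4 ⊕ ℤ/4

Derivation:
rank_ℚ(R)=3; free=4−3=1
SNF(R) diag = [2, 4, 4] → torsion [2, 4, 4]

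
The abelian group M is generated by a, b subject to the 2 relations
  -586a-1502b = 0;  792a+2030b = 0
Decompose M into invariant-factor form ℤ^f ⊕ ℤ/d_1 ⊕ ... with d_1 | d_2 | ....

Answer: M ≅ ℤ/2 ⊕ ℤ/2

Derivation:
rank_ℚ(R)=2; free=2−2=0
SNF(R) diag = [2, 2] → torsion [2, 2]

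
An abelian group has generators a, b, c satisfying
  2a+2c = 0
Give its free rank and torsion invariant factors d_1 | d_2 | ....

rank_ℚ(R)=1; free=3−1=2
SNF(R) diag = [2] → torsion [2]

Answer: M ≅ ℤ^2 ⊕ ℤ/2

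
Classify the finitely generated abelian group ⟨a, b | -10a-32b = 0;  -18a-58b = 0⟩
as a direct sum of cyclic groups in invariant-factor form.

rank_ℚ(R)=2; free=2−2=0
SNF(R) diag = [2, 2] → torsion [2, 2]

Answer: M ≅ ℤ/2 ⊕ ℤ/2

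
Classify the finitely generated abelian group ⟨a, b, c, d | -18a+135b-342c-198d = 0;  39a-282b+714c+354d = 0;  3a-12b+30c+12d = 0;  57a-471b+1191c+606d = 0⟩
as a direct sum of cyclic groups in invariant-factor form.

rank_ℚ(R)=4; free=4−4=0
SNF(R) diag = [3, 9, 27, 54] → torsion [3, 9, 27, 54]

Answer: M ≅ ℤ/3 ⊕ ℤ/9 ⊕ ℤ/27 ⊕ ℤ/54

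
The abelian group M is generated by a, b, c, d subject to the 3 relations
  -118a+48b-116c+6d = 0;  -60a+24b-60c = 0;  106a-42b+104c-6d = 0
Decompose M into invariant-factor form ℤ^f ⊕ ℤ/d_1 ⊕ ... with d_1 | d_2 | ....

rank_ℚ(R)=3; free=4−3=1
SNF(R) diag = [2, 6, 12] → torsion [2, 6, 12]

Answer: M ≅ ℤ^1 ⊕ ℤ/2 ⊕ ℤ/6 ⊕ ℤ/12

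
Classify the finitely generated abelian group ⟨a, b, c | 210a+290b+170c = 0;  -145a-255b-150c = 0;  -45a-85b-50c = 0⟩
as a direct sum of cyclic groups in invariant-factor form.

Answer: M ≅ ℤ/5 ⊕ ℤ/10 ⊕ ℤ/10

Derivation:
rank_ℚ(R)=3; free=3−3=0
SNF(R) diag = [5, 10, 10] → torsion [5, 10, 10]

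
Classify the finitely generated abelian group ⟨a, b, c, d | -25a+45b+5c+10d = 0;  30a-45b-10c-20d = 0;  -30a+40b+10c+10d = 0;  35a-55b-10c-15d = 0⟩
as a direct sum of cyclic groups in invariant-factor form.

rank_ℚ(R)=4; free=4−4=0
SNF(R) diag = [5, 5, 5, 10] → torsion [5, 5, 5, 10]

Answer: M ≅ ℤ/5 ⊕ ℤ/5 ⊕ ℤ/5 ⊕ ℤ/10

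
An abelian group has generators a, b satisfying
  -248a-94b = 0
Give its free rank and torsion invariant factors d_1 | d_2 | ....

Answer: M ≅ ℤ^1 ⊕ ℤ/2

Derivation:
rank_ℚ(R)=1; free=2−1=1
SNF(R) diag = [2] → torsion [2]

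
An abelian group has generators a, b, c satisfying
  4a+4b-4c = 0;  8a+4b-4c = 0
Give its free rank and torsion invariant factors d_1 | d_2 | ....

Answer: M ≅ ℤ^1 ⊕ ℤ/4 ⊕ ℤ/4

Derivation:
rank_ℚ(R)=2; free=3−2=1
SNF(R) diag = [4, 4] → torsion [4, 4]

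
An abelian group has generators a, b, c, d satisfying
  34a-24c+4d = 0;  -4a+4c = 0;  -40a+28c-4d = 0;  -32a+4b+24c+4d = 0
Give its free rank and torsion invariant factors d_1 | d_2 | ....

rank_ℚ(R)=4; free=4−4=0
SNF(R) diag = [2, 4, 4, 4] → torsion [2, 4, 4, 4]

Answer: M ≅ ℤ/2 ⊕ ℤ/4 ⊕ ℤ/4 ⊕ ℤ/4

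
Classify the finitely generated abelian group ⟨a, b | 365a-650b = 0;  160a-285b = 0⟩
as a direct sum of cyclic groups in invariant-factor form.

Answer: M ≅ ℤ/5 ⊕ ℤ/5

Derivation:
rank_ℚ(R)=2; free=2−2=0
SNF(R) diag = [5, 5] → torsion [5, 5]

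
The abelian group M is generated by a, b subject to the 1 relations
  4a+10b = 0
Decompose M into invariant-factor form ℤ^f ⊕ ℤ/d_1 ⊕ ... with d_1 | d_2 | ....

rank_ℚ(R)=1; free=2−1=1
SNF(R) diag = [2] → torsion [2]

Answer: M ≅ ℤ^1 ⊕ ℤ/2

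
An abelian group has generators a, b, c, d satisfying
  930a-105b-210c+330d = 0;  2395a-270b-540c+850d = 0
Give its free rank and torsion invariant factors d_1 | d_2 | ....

rank_ℚ(R)=2; free=4−2=2
SNF(R) diag = [5, 15] → torsion [5, 15]

Answer: M ≅ ℤ^2 ⊕ ℤ/5 ⊕ ℤ/15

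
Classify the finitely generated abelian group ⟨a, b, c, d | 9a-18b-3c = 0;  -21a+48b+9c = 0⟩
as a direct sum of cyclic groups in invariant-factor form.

rank_ℚ(R)=2; free=4−2=2
SNF(R) diag = [3, 6] → torsion [3, 6]

Answer: M ≅ ℤ^2 ⊕ ℤ/3 ⊕ ℤ/6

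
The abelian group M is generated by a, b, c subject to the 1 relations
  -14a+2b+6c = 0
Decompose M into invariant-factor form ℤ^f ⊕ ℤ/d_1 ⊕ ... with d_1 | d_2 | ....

Answer: M ≅ ℤ^2 ⊕ ℤ/2

Derivation:
rank_ℚ(R)=1; free=3−1=2
SNF(R) diag = [2] → torsion [2]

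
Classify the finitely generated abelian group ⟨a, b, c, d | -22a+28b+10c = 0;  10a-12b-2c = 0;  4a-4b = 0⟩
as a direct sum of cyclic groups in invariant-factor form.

Answer: M ≅ ℤ^1 ⊕ ℤ/2 ⊕ ℤ/4 ⊕ ℤ/4

Derivation:
rank_ℚ(R)=3; free=4−3=1
SNF(R) diag = [2, 4, 4] → torsion [2, 4, 4]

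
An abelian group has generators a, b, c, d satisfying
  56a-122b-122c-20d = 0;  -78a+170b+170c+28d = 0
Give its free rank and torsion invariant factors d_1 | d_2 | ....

rank_ℚ(R)=2; free=4−2=2
SNF(R) diag = [2, 2] → torsion [2, 2]

Answer: M ≅ ℤ^2 ⊕ ℤ/2 ⊕ ℤ/2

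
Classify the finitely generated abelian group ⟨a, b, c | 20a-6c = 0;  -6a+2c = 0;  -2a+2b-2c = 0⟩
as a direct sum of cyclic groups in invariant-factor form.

rank_ℚ(R)=3; free=3−3=0
SNF(R) diag = [2, 2, 2] → torsion [2, 2, 2]

Answer: M ≅ ℤ/2 ⊕ ℤ/2 ⊕ ℤ/2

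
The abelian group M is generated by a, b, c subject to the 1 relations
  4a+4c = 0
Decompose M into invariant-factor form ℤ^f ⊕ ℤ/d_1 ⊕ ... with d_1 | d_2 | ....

Answer: M ≅ ℤ^2 ⊕ ℤ/4

Derivation:
rank_ℚ(R)=1; free=3−1=2
SNF(R) diag = [4] → torsion [4]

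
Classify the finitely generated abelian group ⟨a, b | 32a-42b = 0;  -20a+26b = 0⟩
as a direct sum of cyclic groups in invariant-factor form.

Answer: M ≅ ℤ/2 ⊕ ℤ/4

Derivation:
rank_ℚ(R)=2; free=2−2=0
SNF(R) diag = [2, 4] → torsion [2, 4]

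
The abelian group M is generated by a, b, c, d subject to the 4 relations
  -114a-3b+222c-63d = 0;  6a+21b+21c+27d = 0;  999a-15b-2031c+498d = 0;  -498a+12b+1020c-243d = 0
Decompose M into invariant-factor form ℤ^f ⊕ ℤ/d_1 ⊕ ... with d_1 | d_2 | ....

Answer: M ≅ ℤ/3 ⊕ ℤ/3 ⊕ ℤ/9 ⊕ ℤ/27

Derivation:
rank_ℚ(R)=4; free=4−4=0
SNF(R) diag = [3, 3, 9, 27] → torsion [3, 3, 9, 27]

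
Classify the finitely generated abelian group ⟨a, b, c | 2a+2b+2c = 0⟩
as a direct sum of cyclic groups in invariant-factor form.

Answer: M ≅ ℤ^2 ⊕ ℤ/2

Derivation:
rank_ℚ(R)=1; free=3−1=2
SNF(R) diag = [2] → torsion [2]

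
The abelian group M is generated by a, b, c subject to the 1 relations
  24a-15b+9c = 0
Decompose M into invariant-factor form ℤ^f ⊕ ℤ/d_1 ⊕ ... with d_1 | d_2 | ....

rank_ℚ(R)=1; free=3−1=2
SNF(R) diag = [3] → torsion [3]

Answer: M ≅ ℤ^2 ⊕ ℤ/3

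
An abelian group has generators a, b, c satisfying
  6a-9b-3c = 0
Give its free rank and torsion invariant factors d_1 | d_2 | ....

Answer: M ≅ ℤ^2 ⊕ ℤ/3

Derivation:
rank_ℚ(R)=1; free=3−1=2
SNF(R) diag = [3] → torsion [3]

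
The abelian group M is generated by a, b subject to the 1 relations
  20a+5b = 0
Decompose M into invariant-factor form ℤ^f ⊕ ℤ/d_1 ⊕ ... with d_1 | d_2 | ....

rank_ℚ(R)=1; free=2−1=1
SNF(R) diag = [5] → torsion [5]

Answer: M ≅ ℤ^1 ⊕ ℤ/5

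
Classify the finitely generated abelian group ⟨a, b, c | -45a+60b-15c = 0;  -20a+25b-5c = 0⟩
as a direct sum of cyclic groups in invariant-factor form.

Answer: M ≅ ℤ^1 ⊕ ℤ/5 ⊕ ℤ/15

Derivation:
rank_ℚ(R)=2; free=3−2=1
SNF(R) diag = [5, 15] → torsion [5, 15]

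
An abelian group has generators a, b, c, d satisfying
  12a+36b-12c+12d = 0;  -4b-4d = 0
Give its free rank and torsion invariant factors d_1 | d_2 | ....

Answer: M ≅ ℤ^2 ⊕ ℤ/4 ⊕ ℤ/12

Derivation:
rank_ℚ(R)=2; free=4−2=2
SNF(R) diag = [4, 12] → torsion [4, 12]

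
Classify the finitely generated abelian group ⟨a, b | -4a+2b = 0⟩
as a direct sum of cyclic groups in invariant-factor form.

Answer: M ≅ ℤ^1 ⊕ ℤ/2

Derivation:
rank_ℚ(R)=1; free=2−1=1
SNF(R) diag = [2] → torsion [2]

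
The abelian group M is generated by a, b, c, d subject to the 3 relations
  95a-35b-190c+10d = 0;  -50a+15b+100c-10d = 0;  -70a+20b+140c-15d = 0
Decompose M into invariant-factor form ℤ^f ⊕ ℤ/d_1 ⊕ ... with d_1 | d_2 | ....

Answer: M ≅ ℤ^1 ⊕ ℤ/5 ⊕ ℤ/5 ⊕ ℤ/5

Derivation:
rank_ℚ(R)=3; free=4−3=1
SNF(R) diag = [5, 5, 5] → torsion [5, 5, 5]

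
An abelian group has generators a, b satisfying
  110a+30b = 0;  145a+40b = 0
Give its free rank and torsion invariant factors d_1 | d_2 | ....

rank_ℚ(R)=2; free=2−2=0
SNF(R) diag = [5, 10] → torsion [5, 10]

Answer: M ≅ ℤ/5 ⊕ ℤ/10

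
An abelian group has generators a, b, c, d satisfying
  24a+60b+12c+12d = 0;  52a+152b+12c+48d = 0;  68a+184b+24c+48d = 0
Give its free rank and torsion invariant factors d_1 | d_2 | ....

Answer: M ≅ ℤ^1 ⊕ ℤ/4 ⊕ ℤ/12 ⊕ ℤ/12

Derivation:
rank_ℚ(R)=3; free=4−3=1
SNF(R) diag = [4, 12, 12] → torsion [4, 12, 12]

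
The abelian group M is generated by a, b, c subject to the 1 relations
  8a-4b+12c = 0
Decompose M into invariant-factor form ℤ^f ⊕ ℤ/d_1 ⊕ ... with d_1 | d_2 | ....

Answer: M ≅ ℤ^2 ⊕ ℤ/4

Derivation:
rank_ℚ(R)=1; free=3−1=2
SNF(R) diag = [4] → torsion [4]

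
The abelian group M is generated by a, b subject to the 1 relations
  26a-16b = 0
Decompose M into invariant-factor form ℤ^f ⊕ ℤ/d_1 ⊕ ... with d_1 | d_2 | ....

Answer: M ≅ ℤ^1 ⊕ ℤ/2

Derivation:
rank_ℚ(R)=1; free=2−1=1
SNF(R) diag = [2] → torsion [2]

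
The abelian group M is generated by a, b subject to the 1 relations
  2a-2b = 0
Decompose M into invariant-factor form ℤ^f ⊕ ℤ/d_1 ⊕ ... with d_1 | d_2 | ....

Answer: M ≅ ℤ^1 ⊕ ℤ/2

Derivation:
rank_ℚ(R)=1; free=2−1=1
SNF(R) diag = [2] → torsion [2]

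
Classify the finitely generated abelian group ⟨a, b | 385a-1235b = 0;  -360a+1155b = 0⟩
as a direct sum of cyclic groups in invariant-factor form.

Answer: M ≅ ℤ/5 ⊕ ℤ/15

Derivation:
rank_ℚ(R)=2; free=2−2=0
SNF(R) diag = [5, 15] → torsion [5, 15]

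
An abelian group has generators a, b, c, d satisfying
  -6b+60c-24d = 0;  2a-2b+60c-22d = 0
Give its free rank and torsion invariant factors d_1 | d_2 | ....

Answer: M ≅ ℤ^2 ⊕ ℤ/2 ⊕ ℤ/6

Derivation:
rank_ℚ(R)=2; free=4−2=2
SNF(R) diag = [2, 6] → torsion [2, 6]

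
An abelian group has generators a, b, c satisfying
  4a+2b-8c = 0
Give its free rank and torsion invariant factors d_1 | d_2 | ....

Answer: M ≅ ℤ^2 ⊕ ℤ/2

Derivation:
rank_ℚ(R)=1; free=3−1=2
SNF(R) diag = [2] → torsion [2]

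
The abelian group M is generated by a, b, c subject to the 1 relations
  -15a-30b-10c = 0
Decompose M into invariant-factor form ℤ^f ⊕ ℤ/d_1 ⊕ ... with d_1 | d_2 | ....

Answer: M ≅ ℤ^2 ⊕ ℤ/5

Derivation:
rank_ℚ(R)=1; free=3−1=2
SNF(R) diag = [5] → torsion [5]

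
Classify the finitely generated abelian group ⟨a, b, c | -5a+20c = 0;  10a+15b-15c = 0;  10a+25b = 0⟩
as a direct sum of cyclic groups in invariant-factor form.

Answer: M ≅ ℤ/5 ⊕ ℤ/5 ⊕ ℤ/5

Derivation:
rank_ℚ(R)=3; free=3−3=0
SNF(R) diag = [5, 5, 5] → torsion [5, 5, 5]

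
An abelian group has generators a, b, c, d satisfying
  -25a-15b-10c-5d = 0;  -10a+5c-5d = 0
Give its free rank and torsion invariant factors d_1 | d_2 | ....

rank_ℚ(R)=2; free=4−2=2
SNF(R) diag = [5, 15] → torsion [5, 15]

Answer: M ≅ ℤ^2 ⊕ ℤ/5 ⊕ ℤ/15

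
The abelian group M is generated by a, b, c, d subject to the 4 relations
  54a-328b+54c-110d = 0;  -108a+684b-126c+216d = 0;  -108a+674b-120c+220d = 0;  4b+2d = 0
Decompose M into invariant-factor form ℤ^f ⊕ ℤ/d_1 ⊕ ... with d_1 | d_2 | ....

rank_ℚ(R)=4; free=4−4=0
SNF(R) diag = [2, 6, 18, 54] → torsion [2, 6, 18, 54]

Answer: M ≅ ℤ/2 ⊕ ℤ/6 ⊕ ℤ/18 ⊕ ℤ/54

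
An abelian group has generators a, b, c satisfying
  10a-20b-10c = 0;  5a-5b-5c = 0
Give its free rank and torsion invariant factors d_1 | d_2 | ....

Answer: M ≅ ℤ^1 ⊕ ℤ/5 ⊕ ℤ/10

Derivation:
rank_ℚ(R)=2; free=3−2=1
SNF(R) diag = [5, 10] → torsion [5, 10]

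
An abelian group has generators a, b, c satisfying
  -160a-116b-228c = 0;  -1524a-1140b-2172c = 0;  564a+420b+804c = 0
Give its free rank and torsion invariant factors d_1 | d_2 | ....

Answer: M ≅ ℤ/4 ⊕ ℤ/12 ⊕ ℤ/24

Derivation:
rank_ℚ(R)=3; free=3−3=0
SNF(R) diag = [4, 12, 24] → torsion [4, 12, 24]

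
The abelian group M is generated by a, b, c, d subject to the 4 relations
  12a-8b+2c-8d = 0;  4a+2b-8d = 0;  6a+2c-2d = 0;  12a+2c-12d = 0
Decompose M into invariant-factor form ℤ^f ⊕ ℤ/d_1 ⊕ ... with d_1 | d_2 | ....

rank_ℚ(R)=4; free=4−4=0
SNF(R) diag = [2, 2, 2, 4] → torsion [2, 2, 2, 4]

Answer: M ≅ ℤ/2 ⊕ ℤ/2 ⊕ ℤ/2 ⊕ ℤ/4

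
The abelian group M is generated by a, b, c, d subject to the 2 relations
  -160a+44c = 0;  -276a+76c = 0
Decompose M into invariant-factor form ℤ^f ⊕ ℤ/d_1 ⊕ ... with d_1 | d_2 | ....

Answer: M ≅ ℤ^2 ⊕ ℤ/4 ⊕ ℤ/4

Derivation:
rank_ℚ(R)=2; free=4−2=2
SNF(R) diag = [4, 4] → torsion [4, 4]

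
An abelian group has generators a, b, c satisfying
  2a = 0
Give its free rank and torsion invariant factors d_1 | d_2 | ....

rank_ℚ(R)=1; free=3−1=2
SNF(R) diag = [2] → torsion [2]

Answer: M ≅ ℤ^2 ⊕ ℤ/2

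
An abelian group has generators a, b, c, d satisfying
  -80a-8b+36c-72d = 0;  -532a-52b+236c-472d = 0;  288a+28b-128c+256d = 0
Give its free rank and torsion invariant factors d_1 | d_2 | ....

rank_ℚ(R)=3; free=4−3=1
SNF(R) diag = [4, 4, 4] → torsion [4, 4, 4]

Answer: M ≅ ℤ^1 ⊕ ℤ/4 ⊕ ℤ/4 ⊕ ℤ/4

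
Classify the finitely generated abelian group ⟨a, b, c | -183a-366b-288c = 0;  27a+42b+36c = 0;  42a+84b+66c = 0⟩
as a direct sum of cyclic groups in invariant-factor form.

rank_ℚ(R)=3; free=3−3=0
SNF(R) diag = [3, 6, 12] → torsion [3, 6, 12]

Answer: M ≅ ℤ/3 ⊕ ℤ/6 ⊕ ℤ/12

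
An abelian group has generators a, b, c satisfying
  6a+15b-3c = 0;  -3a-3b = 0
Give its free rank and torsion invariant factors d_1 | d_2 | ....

rank_ℚ(R)=2; free=3−2=1
SNF(R) diag = [3, 3] → torsion [3, 3]

Answer: M ≅ ℤ^1 ⊕ ℤ/3 ⊕ ℤ/3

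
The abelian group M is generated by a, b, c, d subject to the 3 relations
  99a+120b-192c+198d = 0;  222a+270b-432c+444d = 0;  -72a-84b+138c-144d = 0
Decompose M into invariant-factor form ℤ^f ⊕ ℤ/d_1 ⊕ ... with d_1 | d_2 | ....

Answer: M ≅ ℤ^1 ⊕ ℤ/3 ⊕ ℤ/6 ⊕ ℤ/18

Derivation:
rank_ℚ(R)=3; free=4−3=1
SNF(R) diag = [3, 6, 18] → torsion [3, 6, 18]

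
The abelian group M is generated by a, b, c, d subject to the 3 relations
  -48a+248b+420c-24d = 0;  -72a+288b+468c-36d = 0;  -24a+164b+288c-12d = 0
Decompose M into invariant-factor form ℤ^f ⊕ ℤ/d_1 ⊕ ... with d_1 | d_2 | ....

Answer: M ≅ ℤ^1 ⊕ ℤ/4 ⊕ ℤ/12 ⊕ ℤ/36

Derivation:
rank_ℚ(R)=3; free=4−3=1
SNF(R) diag = [4, 12, 36] → torsion [4, 12, 36]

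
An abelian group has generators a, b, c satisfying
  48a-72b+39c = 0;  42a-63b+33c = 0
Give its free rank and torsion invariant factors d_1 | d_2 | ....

rank_ℚ(R)=2; free=3−2=1
SNF(R) diag = [3, 9] → torsion [3, 9]

Answer: M ≅ ℤ^1 ⊕ ℤ/3 ⊕ ℤ/9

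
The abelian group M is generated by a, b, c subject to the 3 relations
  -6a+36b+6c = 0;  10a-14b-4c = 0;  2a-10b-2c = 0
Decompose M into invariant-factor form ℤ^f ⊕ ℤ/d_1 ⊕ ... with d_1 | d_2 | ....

rank_ℚ(R)=3; free=3−3=0
SNF(R) diag = [2, 6, 6] → torsion [2, 6, 6]

Answer: M ≅ ℤ/2 ⊕ ℤ/6 ⊕ ℤ/6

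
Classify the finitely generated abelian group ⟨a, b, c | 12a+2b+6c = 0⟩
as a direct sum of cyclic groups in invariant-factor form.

Answer: M ≅ ℤ^2 ⊕ ℤ/2

Derivation:
rank_ℚ(R)=1; free=3−1=2
SNF(R) diag = [2] → torsion [2]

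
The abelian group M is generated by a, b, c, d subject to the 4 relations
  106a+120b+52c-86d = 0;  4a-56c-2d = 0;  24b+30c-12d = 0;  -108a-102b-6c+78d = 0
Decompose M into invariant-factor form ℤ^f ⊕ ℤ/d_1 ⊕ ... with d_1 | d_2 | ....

rank_ℚ(R)=4; free=4−4=0
SNF(R) diag = [2, 6, 18, 54] → torsion [2, 6, 18, 54]

Answer: M ≅ ℤ/2 ⊕ ℤ/6 ⊕ ℤ/18 ⊕ ℤ/54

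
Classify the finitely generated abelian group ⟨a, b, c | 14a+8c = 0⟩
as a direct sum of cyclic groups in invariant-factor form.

Answer: M ≅ ℤ^2 ⊕ ℤ/2

Derivation:
rank_ℚ(R)=1; free=3−1=2
SNF(R) diag = [2] → torsion [2]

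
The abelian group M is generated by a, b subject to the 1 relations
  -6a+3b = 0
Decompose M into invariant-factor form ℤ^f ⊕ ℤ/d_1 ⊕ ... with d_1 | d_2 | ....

Answer: M ≅ ℤ^1 ⊕ ℤ/3

Derivation:
rank_ℚ(R)=1; free=2−1=1
SNF(R) diag = [3] → torsion [3]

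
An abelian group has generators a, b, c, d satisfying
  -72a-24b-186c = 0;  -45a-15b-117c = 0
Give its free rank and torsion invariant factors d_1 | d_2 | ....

Answer: M ≅ ℤ^2 ⊕ ℤ/3 ⊕ ℤ/6

Derivation:
rank_ℚ(R)=2; free=4−2=2
SNF(R) diag = [3, 6] → torsion [3, 6]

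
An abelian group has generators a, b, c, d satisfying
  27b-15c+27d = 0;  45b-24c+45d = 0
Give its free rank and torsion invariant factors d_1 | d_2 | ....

Answer: M ≅ ℤ^2 ⊕ ℤ/3 ⊕ ℤ/9

Derivation:
rank_ℚ(R)=2; free=4−2=2
SNF(R) diag = [3, 9] → torsion [3, 9]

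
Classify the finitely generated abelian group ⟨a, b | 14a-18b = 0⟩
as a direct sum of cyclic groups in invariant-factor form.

Answer: M ≅ ℤ^1 ⊕ ℤ/2

Derivation:
rank_ℚ(R)=1; free=2−1=1
SNF(R) diag = [2] → torsion [2]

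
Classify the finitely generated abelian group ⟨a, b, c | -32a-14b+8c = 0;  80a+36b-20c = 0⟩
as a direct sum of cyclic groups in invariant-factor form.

rank_ℚ(R)=2; free=3−2=1
SNF(R) diag = [2, 4] → torsion [2, 4]

Answer: M ≅ ℤ^1 ⊕ ℤ/2 ⊕ ℤ/4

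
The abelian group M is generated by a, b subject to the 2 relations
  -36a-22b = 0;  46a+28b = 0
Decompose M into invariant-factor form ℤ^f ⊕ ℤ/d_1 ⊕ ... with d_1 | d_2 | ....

Answer: M ≅ ℤ/2 ⊕ ℤ/2

Derivation:
rank_ℚ(R)=2; free=2−2=0
SNF(R) diag = [2, 2] → torsion [2, 2]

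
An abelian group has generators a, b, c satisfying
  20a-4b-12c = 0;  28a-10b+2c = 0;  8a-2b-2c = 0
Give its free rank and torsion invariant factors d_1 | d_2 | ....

Answer: M ≅ ℤ/2 ⊕ ℤ/4 ⊕ ℤ/12

Derivation:
rank_ℚ(R)=3; free=3−3=0
SNF(R) diag = [2, 4, 12] → torsion [2, 4, 12]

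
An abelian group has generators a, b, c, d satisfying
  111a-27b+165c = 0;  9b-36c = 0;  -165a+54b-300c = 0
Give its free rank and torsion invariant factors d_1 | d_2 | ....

Answer: M ≅ ℤ^1 ⊕ ℤ/3 ⊕ ℤ/9 ⊕ ℤ/27

Derivation:
rank_ℚ(R)=3; free=4−3=1
SNF(R) diag = [3, 9, 27] → torsion [3, 9, 27]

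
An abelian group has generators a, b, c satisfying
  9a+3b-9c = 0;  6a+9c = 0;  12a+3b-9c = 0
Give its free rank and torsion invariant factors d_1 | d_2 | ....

rank_ℚ(R)=3; free=3−3=0
SNF(R) diag = [3, 3, 9] → torsion [3, 3, 9]

Answer: M ≅ ℤ/3 ⊕ ℤ/3 ⊕ ℤ/9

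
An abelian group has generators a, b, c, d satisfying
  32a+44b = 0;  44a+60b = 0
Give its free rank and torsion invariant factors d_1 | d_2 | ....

rank_ℚ(R)=2; free=4−2=2
SNF(R) diag = [4, 4] → torsion [4, 4]

Answer: M ≅ ℤ^2 ⊕ ℤ/4 ⊕ ℤ/4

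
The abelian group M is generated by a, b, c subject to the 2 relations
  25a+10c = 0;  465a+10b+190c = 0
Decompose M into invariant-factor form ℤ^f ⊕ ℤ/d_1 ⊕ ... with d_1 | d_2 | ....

rank_ℚ(R)=2; free=3−2=1
SNF(R) diag = [5, 10] → torsion [5, 10]

Answer: M ≅ ℤ^1 ⊕ ℤ/5 ⊕ ℤ/10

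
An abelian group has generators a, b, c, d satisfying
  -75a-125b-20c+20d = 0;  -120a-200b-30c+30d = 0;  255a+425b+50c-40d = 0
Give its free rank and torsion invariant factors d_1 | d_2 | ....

Answer: M ≅ ℤ^1 ⊕ ℤ/5 ⊕ ℤ/10 ⊕ ℤ/10

Derivation:
rank_ℚ(R)=3; free=4−3=1
SNF(R) diag = [5, 10, 10] → torsion [5, 10, 10]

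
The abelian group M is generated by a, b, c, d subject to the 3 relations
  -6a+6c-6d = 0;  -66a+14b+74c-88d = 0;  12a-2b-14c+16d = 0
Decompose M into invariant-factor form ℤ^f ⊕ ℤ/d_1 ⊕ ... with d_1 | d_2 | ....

rank_ℚ(R)=3; free=4−3=1
SNF(R) diag = [2, 6, 6] → torsion [2, 6, 6]

Answer: M ≅ ℤ^1 ⊕ ℤ/2 ⊕ ℤ/6 ⊕ ℤ/6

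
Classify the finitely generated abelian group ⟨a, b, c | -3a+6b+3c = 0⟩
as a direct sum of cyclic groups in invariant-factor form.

rank_ℚ(R)=1; free=3−1=2
SNF(R) diag = [3] → torsion [3]

Answer: M ≅ ℤ^2 ⊕ ℤ/3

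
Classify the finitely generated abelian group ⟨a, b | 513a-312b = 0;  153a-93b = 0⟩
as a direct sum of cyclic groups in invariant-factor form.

rank_ℚ(R)=2; free=2−2=0
SNF(R) diag = [3, 9] → torsion [3, 9]

Answer: M ≅ ℤ/3 ⊕ ℤ/9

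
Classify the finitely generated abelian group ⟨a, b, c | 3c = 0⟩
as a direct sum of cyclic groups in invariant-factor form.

rank_ℚ(R)=1; free=3−1=2
SNF(R) diag = [3] → torsion [3]

Answer: M ≅ ℤ^2 ⊕ ℤ/3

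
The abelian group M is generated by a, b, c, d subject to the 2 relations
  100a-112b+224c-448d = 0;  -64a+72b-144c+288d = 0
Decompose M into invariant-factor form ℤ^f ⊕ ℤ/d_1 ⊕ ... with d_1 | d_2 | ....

Answer: M ≅ ℤ^2 ⊕ ℤ/4 ⊕ ℤ/8

Derivation:
rank_ℚ(R)=2; free=4−2=2
SNF(R) diag = [4, 8] → torsion [4, 8]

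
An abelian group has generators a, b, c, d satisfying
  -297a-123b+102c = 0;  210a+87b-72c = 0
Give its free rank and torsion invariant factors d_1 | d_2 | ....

rank_ℚ(R)=2; free=4−2=2
SNF(R) diag = [3, 3] → torsion [3, 3]

Answer: M ≅ ℤ^2 ⊕ ℤ/3 ⊕ ℤ/3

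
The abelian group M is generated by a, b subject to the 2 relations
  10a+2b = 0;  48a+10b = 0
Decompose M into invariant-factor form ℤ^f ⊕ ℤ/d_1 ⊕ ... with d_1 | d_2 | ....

Answer: M ≅ ℤ/2 ⊕ ℤ/2

Derivation:
rank_ℚ(R)=2; free=2−2=0
SNF(R) diag = [2, 2] → torsion [2, 2]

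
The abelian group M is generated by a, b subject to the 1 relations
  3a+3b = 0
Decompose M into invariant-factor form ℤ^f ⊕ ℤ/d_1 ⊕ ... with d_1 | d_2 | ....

rank_ℚ(R)=1; free=2−1=1
SNF(R) diag = [3] → torsion [3]

Answer: M ≅ ℤ^1 ⊕ ℤ/3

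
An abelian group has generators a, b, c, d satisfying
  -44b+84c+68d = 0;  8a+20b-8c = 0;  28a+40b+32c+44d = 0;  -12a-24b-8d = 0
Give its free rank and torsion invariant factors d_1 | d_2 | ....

Answer: M ≅ ℤ/4 ⊕ ℤ/4 ⊕ ℤ/4 ⊕ ℤ/12

Derivation:
rank_ℚ(R)=4; free=4−4=0
SNF(R) diag = [4, 4, 4, 12] → torsion [4, 4, 4, 12]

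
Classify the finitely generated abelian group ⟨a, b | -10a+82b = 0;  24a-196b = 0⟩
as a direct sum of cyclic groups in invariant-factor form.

rank_ℚ(R)=2; free=2−2=0
SNF(R) diag = [2, 4] → torsion [2, 4]

Answer: M ≅ ℤ/2 ⊕ ℤ/4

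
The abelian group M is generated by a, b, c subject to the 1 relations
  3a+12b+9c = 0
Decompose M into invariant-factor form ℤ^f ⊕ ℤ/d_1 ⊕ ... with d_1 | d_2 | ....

rank_ℚ(R)=1; free=3−1=2
SNF(R) diag = [3] → torsion [3]

Answer: M ≅ ℤ^2 ⊕ ℤ/3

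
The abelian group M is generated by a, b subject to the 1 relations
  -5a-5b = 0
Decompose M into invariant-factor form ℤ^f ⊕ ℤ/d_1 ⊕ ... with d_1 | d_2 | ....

Answer: M ≅ ℤ^1 ⊕ ℤ/5

Derivation:
rank_ℚ(R)=1; free=2−1=1
SNF(R) diag = [5] → torsion [5]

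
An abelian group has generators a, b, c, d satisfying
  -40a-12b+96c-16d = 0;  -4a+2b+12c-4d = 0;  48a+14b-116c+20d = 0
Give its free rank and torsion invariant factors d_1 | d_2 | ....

Answer: M ≅ ℤ^1 ⊕ ℤ/2 ⊕ ℤ/4 ⊕ ℤ/8

Derivation:
rank_ℚ(R)=3; free=4−3=1
SNF(R) diag = [2, 4, 8] → torsion [2, 4, 8]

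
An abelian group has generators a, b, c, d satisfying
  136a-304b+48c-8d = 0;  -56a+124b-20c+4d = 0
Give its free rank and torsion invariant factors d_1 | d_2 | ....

Answer: M ≅ ℤ^2 ⊕ ℤ/4 ⊕ ℤ/8

Derivation:
rank_ℚ(R)=2; free=4−2=2
SNF(R) diag = [4, 8] → torsion [4, 8]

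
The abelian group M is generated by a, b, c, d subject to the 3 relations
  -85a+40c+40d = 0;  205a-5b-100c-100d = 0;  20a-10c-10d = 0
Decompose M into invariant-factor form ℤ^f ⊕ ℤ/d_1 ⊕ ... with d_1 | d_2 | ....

rank_ℚ(R)=3; free=4−3=1
SNF(R) diag = [5, 5, 10] → torsion [5, 5, 10]

Answer: M ≅ ℤ^1 ⊕ ℤ/5 ⊕ ℤ/5 ⊕ ℤ/10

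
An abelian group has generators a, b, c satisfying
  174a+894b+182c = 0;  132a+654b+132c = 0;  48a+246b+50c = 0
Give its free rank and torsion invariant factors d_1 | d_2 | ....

Answer: M ≅ ℤ/2 ⊕ ℤ/6 ⊕ ℤ/18

Derivation:
rank_ℚ(R)=3; free=3−3=0
SNF(R) diag = [2, 6, 18] → torsion [2, 6, 18]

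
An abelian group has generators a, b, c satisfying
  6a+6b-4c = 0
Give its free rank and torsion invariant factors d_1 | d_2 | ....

rank_ℚ(R)=1; free=3−1=2
SNF(R) diag = [2] → torsion [2]

Answer: M ≅ ℤ^2 ⊕ ℤ/2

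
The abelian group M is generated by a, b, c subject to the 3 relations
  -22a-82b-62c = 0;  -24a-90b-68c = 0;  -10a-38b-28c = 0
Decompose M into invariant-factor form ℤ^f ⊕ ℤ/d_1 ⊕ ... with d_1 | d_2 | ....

rank_ℚ(R)=3; free=3−3=0
SNF(R) diag = [2, 2, 2] → torsion [2, 2, 2]

Answer: M ≅ ℤ/2 ⊕ ℤ/2 ⊕ ℤ/2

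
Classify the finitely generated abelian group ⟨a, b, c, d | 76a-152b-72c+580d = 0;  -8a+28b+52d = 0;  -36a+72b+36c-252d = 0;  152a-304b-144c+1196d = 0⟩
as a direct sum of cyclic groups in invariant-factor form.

rank_ℚ(R)=4; free=4−4=0
SNF(R) diag = [4, 12, 36, 36] → torsion [4, 12, 36, 36]

Answer: M ≅ ℤ/4 ⊕ ℤ/12 ⊕ ℤ/36 ⊕ ℤ/36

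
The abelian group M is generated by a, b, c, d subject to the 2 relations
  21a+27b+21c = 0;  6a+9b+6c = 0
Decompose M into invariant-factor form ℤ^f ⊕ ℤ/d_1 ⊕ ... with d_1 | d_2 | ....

Answer: M ≅ ℤ^2 ⊕ ℤ/3 ⊕ ℤ/9

Derivation:
rank_ℚ(R)=2; free=4−2=2
SNF(R) diag = [3, 9] → torsion [3, 9]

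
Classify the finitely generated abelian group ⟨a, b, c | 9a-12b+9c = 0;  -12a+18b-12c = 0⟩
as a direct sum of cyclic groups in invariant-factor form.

rank_ℚ(R)=2; free=3−2=1
SNF(R) diag = [3, 6] → torsion [3, 6]

Answer: M ≅ ℤ^1 ⊕ ℤ/3 ⊕ ℤ/6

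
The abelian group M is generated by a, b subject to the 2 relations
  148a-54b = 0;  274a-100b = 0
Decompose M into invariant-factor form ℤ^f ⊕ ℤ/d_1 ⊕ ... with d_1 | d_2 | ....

Answer: M ≅ ℤ/2 ⊕ ℤ/2

Derivation:
rank_ℚ(R)=2; free=2−2=0
SNF(R) diag = [2, 2] → torsion [2, 2]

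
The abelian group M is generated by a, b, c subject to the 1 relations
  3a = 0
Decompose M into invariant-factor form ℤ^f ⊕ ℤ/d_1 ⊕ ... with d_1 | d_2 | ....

Answer: M ≅ ℤ^2 ⊕ ℤ/3

Derivation:
rank_ℚ(R)=1; free=3−1=2
SNF(R) diag = [3] → torsion [3]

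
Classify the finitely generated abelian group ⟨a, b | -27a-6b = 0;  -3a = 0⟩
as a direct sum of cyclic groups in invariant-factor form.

rank_ℚ(R)=2; free=2−2=0
SNF(R) diag = [3, 6] → torsion [3, 6]

Answer: M ≅ ℤ/3 ⊕ ℤ/6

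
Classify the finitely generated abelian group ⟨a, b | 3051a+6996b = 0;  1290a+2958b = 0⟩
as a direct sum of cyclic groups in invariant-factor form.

Answer: M ≅ ℤ/3 ⊕ ℤ/6

Derivation:
rank_ℚ(R)=2; free=2−2=0
SNF(R) diag = [3, 6] → torsion [3, 6]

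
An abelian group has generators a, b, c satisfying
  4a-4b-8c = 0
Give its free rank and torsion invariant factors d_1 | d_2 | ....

Answer: M ≅ ℤ^2 ⊕ ℤ/4

Derivation:
rank_ℚ(R)=1; free=3−1=2
SNF(R) diag = [4] → torsion [4]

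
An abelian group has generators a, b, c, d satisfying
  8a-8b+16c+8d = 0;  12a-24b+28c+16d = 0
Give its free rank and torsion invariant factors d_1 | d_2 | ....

Answer: M ≅ ℤ^2 ⊕ ℤ/4 ⊕ ℤ/8

Derivation:
rank_ℚ(R)=2; free=4−2=2
SNF(R) diag = [4, 8] → torsion [4, 8]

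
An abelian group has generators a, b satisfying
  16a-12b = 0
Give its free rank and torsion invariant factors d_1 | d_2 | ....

rank_ℚ(R)=1; free=2−1=1
SNF(R) diag = [4] → torsion [4]

Answer: M ≅ ℤ^1 ⊕ ℤ/4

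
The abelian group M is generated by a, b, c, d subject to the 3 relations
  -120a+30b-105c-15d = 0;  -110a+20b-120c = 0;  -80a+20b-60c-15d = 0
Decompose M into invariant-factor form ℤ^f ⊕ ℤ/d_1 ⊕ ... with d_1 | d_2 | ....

Answer: M ≅ ℤ^1 ⊕ ℤ/5 ⊕ ℤ/15 ⊕ ℤ/30

Derivation:
rank_ℚ(R)=3; free=4−3=1
SNF(R) diag = [5, 15, 30] → torsion [5, 15, 30]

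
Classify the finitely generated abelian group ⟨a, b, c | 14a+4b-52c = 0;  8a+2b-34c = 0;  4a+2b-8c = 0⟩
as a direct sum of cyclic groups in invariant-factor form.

rank_ℚ(R)=3; free=3−3=0
SNF(R) diag = [2, 2, 6] → torsion [2, 2, 6]

Answer: M ≅ ℤ/2 ⊕ ℤ/2 ⊕ ℤ/6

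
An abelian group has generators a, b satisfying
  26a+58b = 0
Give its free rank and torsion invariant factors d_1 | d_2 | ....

Answer: M ≅ ℤ^1 ⊕ ℤ/2

Derivation:
rank_ℚ(R)=1; free=2−1=1
SNF(R) diag = [2] → torsion [2]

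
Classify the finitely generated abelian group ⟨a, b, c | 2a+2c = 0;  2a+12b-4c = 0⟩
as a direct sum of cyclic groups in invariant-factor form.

Answer: M ≅ ℤ^1 ⊕ ℤ/2 ⊕ ℤ/6

Derivation:
rank_ℚ(R)=2; free=3−2=1
SNF(R) diag = [2, 6] → torsion [2, 6]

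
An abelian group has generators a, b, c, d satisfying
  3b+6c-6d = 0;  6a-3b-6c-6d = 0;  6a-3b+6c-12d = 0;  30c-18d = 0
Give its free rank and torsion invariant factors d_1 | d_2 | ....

rank_ℚ(R)=4; free=4−4=0
SNF(R) diag = [3, 6, 6, 6] → torsion [3, 6, 6, 6]

Answer: M ≅ ℤ/3 ⊕ ℤ/6 ⊕ ℤ/6 ⊕ ℤ/6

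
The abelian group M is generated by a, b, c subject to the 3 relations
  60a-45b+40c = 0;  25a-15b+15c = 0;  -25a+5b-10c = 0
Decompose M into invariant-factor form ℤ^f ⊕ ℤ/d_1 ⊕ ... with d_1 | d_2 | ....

rank_ℚ(R)=3; free=3−3=0
SNF(R) diag = [5, 5, 5] → torsion [5, 5, 5]

Answer: M ≅ ℤ/5 ⊕ ℤ/5 ⊕ ℤ/5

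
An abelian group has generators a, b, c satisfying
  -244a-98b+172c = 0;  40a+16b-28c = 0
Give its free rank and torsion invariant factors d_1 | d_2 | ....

Answer: M ≅ ℤ^1 ⊕ ℤ/2 ⊕ ℤ/4

Derivation:
rank_ℚ(R)=2; free=3−2=1
SNF(R) diag = [2, 4] → torsion [2, 4]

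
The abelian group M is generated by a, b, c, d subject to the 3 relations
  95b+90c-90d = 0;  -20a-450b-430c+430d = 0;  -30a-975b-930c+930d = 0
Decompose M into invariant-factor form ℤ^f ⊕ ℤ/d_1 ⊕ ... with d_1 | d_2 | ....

rank_ℚ(R)=3; free=4−3=1
SNF(R) diag = [5, 10, 30] → torsion [5, 10, 30]

Answer: M ≅ ℤ^1 ⊕ ℤ/5 ⊕ ℤ/10 ⊕ ℤ/30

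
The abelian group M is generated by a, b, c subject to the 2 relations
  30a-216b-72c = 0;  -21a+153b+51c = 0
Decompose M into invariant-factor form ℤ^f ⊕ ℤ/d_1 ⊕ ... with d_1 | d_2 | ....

Answer: M ≅ ℤ^1 ⊕ ℤ/3 ⊕ ℤ/6

Derivation:
rank_ℚ(R)=2; free=3−2=1
SNF(R) diag = [3, 6] → torsion [3, 6]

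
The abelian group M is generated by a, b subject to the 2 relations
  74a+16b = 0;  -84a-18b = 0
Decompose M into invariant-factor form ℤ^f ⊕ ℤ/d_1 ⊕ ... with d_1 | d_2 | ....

Answer: M ≅ ℤ/2 ⊕ ℤ/6

Derivation:
rank_ℚ(R)=2; free=2−2=0
SNF(R) diag = [2, 6] → torsion [2, 6]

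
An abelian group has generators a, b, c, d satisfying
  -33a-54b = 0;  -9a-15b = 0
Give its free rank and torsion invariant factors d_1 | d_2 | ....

rank_ℚ(R)=2; free=4−2=2
SNF(R) diag = [3, 3] → torsion [3, 3]

Answer: M ≅ ℤ^2 ⊕ ℤ/3 ⊕ ℤ/3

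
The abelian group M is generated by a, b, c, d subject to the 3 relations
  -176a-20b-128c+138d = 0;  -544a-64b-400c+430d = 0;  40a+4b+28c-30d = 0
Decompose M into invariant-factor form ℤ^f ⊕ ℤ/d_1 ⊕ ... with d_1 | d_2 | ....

rank_ℚ(R)=3; free=4−3=1
SNF(R) diag = [2, 4, 12] → torsion [2, 4, 12]

Answer: M ≅ ℤ^1 ⊕ ℤ/2 ⊕ ℤ/4 ⊕ ℤ/12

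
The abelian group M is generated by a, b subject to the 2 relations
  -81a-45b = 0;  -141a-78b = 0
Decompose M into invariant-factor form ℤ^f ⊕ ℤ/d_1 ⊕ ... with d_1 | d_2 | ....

rank_ℚ(R)=2; free=2−2=0
SNF(R) diag = [3, 9] → torsion [3, 9]

Answer: M ≅ ℤ/3 ⊕ ℤ/9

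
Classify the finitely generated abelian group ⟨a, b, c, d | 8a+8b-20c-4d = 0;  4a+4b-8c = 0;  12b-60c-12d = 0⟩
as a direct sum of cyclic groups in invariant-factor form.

Answer: M ≅ ℤ^1 ⊕ ℤ/4 ⊕ ℤ/4 ⊕ ℤ/12

Derivation:
rank_ℚ(R)=3; free=4−3=1
SNF(R) diag = [4, 4, 12] → torsion [4, 4, 12]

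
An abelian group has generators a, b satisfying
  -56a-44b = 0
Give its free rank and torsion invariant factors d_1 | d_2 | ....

rank_ℚ(R)=1; free=2−1=1
SNF(R) diag = [4] → torsion [4]

Answer: M ≅ ℤ^1 ⊕ ℤ/4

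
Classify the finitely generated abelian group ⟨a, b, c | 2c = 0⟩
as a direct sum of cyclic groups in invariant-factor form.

rank_ℚ(R)=1; free=3−1=2
SNF(R) diag = [2] → torsion [2]

Answer: M ≅ ℤ^2 ⊕ ℤ/2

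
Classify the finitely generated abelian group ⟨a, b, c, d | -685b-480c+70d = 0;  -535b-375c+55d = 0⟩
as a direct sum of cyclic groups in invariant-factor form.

Answer: M ≅ ℤ^2 ⊕ ℤ/5 ⊕ ℤ/15

Derivation:
rank_ℚ(R)=2; free=4−2=2
SNF(R) diag = [5, 15] → torsion [5, 15]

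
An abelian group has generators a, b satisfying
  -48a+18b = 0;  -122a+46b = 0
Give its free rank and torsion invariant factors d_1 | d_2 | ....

rank_ℚ(R)=2; free=2−2=0
SNF(R) diag = [2, 6] → torsion [2, 6]

Answer: M ≅ ℤ/2 ⊕ ℤ/6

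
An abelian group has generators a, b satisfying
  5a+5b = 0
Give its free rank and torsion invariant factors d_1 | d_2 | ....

rank_ℚ(R)=1; free=2−1=1
SNF(R) diag = [5] → torsion [5]

Answer: M ≅ ℤ^1 ⊕ ℤ/5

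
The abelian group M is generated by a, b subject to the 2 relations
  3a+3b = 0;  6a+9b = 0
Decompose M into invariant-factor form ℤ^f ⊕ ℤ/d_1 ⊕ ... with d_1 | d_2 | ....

Answer: M ≅ ℤ/3 ⊕ ℤ/3

Derivation:
rank_ℚ(R)=2; free=2−2=0
SNF(R) diag = [3, 3] → torsion [3, 3]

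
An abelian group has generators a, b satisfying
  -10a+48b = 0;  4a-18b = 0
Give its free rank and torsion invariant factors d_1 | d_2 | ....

rank_ℚ(R)=2; free=2−2=0
SNF(R) diag = [2, 6] → torsion [2, 6]

Answer: M ≅ ℤ/2 ⊕ ℤ/6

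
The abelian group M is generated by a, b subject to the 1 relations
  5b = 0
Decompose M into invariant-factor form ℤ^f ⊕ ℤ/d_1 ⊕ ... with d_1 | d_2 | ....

rank_ℚ(R)=1; free=2−1=1
SNF(R) diag = [5] → torsion [5]

Answer: M ≅ ℤ^1 ⊕ ℤ/5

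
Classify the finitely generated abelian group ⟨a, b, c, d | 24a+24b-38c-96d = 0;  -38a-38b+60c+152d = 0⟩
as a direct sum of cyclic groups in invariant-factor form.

Answer: M ≅ ℤ^2 ⊕ ℤ/2 ⊕ ℤ/2

Derivation:
rank_ℚ(R)=2; free=4−2=2
SNF(R) diag = [2, 2] → torsion [2, 2]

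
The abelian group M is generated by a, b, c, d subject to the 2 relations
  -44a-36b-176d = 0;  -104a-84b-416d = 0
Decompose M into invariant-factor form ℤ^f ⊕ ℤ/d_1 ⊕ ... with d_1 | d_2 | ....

Answer: M ≅ ℤ^2 ⊕ ℤ/4 ⊕ ℤ/12

Derivation:
rank_ℚ(R)=2; free=4−2=2
SNF(R) diag = [4, 12] → torsion [4, 12]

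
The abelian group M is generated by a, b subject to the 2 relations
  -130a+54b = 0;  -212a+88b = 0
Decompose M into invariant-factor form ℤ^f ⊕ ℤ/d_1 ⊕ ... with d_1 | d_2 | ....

Answer: M ≅ ℤ/2 ⊕ ℤ/4

Derivation:
rank_ℚ(R)=2; free=2−2=0
SNF(R) diag = [2, 4] → torsion [2, 4]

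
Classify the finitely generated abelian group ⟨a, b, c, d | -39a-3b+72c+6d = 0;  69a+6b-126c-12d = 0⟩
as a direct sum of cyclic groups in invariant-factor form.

rank_ℚ(R)=2; free=4−2=2
SNF(R) diag = [3, 9] → torsion [3, 9]

Answer: M ≅ ℤ^2 ⊕ ℤ/3 ⊕ ℤ/9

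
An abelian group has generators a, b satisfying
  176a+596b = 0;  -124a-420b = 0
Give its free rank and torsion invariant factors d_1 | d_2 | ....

rank_ℚ(R)=2; free=2−2=0
SNF(R) diag = [4, 4] → torsion [4, 4]

Answer: M ≅ ℤ/4 ⊕ ℤ/4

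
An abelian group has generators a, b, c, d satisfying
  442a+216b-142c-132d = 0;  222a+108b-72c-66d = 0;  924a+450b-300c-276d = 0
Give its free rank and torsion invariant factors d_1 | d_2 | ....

rank_ℚ(R)=3; free=4−3=1
SNF(R) diag = [2, 6, 18] → torsion [2, 6, 18]

Answer: M ≅ ℤ^1 ⊕ ℤ/2 ⊕ ℤ/6 ⊕ ℤ/18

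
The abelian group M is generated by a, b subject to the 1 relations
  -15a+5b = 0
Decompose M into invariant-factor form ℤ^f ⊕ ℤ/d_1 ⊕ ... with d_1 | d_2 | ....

Answer: M ≅ ℤ^1 ⊕ ℤ/5

Derivation:
rank_ℚ(R)=1; free=2−1=1
SNF(R) diag = [5] → torsion [5]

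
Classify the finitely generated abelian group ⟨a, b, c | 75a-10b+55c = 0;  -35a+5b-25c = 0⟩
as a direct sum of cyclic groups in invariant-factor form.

Answer: M ≅ ℤ^1 ⊕ ℤ/5 ⊕ ℤ/5

Derivation:
rank_ℚ(R)=2; free=3−2=1
SNF(R) diag = [5, 5] → torsion [5, 5]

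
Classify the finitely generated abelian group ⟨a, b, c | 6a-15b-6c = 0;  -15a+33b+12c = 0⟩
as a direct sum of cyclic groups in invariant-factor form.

Answer: M ≅ ℤ^1 ⊕ ℤ/3 ⊕ ℤ/3

Derivation:
rank_ℚ(R)=2; free=3−2=1
SNF(R) diag = [3, 3] → torsion [3, 3]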